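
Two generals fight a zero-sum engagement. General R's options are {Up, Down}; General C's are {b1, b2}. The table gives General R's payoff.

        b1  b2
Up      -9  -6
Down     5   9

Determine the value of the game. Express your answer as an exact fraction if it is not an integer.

5

Row minima: Up → -9, Down → 5; maximin = 5.
Column maxima: b1 → 5, b2 → 9; minimax = 5.
Since maximin = minimax = 5, there is a saddle point and the value is 5.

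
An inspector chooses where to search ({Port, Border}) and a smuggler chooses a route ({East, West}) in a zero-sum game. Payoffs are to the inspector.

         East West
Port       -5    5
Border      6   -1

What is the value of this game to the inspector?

Row minima: Port → -5, Border → -1; maximin = -1.
Column maxima: East → 6, West → 5; minimax = 5.
-1 ≠ 5, so there is no saddle point; optimal play is mixed.
Let the inspector play Port with probability p. Expected payoff against East: (-5)p + 6(1−p) = −11p + 6; against West: 5p + (-1)(1−p) = 6p − 1.
Setting these equal: −11p + 6 = 6p − 1 ⇒ −17p = -7 ⇒ p = 7/17, and the value is (-11)·(7/17) + 6 = 25/17.
For the smuggler: with q = P(East), equating Port's and Border's payoffs gives −10q + 5 = 7q − 1 ⇒ q = 6/17.

25/17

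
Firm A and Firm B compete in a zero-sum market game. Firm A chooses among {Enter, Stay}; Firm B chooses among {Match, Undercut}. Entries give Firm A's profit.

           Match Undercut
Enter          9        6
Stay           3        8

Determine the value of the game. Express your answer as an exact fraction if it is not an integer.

Row minima: Enter → 6, Stay → 3; maximin = 6.
Column maxima: Match → 9, Undercut → 8; minimax = 8.
6 ≠ 8, so there is no saddle point; optimal play is mixed.
Let Firm A play Enter with probability p. Expected payoff against Match: 9p + 3(1−p) = 6p + 3; against Undercut: 6p + 8(1−p) = −2p + 8.
Setting these equal: 6p + 3 = −2p + 8 ⇒ 8p = 5 ⇒ p = 5/8, and the value is (6)·(5/8) + 3 = 27/4.
For Firm B: with q = P(Match), equating Enter's and Stay's payoffs gives 3q + 6 = −5q + 8 ⇒ q = 1/4.

27/4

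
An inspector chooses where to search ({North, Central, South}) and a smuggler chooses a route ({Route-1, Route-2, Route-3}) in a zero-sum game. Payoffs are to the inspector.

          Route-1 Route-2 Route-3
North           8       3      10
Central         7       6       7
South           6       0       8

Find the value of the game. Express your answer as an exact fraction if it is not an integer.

6

Row minima: North → 3, Central → 6, South → 0; maximin = 6.
Column maxima: Route-1 → 8, Route-2 → 6, Route-3 → 10; minimax = 6.
Since maximin = minimax = 6, there is a saddle point and the value is 6.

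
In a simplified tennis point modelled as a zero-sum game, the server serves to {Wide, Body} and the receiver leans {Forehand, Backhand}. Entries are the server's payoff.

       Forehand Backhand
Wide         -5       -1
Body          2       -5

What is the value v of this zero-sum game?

-27/11

Row minima: Wide → -5, Body → -5; maximin = -5.
Column maxima: Forehand → 2, Backhand → -1; minimax = -1.
-5 ≠ -1, so there is no saddle point; optimal play is mixed.
Let the server play Wide with probability p. Expected payoff against Forehand: (-5)p + 2(1−p) = −7p + 2; against Backhand: (-1)p + (-5)(1−p) = 4p − 5.
Setting these equal: −7p + 2 = 4p − 5 ⇒ −11p = -7 ⇒ p = 7/11, and the value is (-7)·(7/11) + 2 = -27/11.
For the receiver: with q = P(Forehand), equating Wide's and Body's payoffs gives −4q − 1 = 7q − 5 ⇒ q = 4/11.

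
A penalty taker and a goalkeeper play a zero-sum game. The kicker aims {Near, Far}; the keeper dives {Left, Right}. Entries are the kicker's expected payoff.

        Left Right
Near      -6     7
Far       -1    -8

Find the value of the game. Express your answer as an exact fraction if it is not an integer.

-11/4

Row minima: Near → -6, Far → -8; maximin = -6.
Column maxima: Left → -1, Right → 7; minimax = -1.
-6 ≠ -1, so there is no saddle point; optimal play is mixed.
Let the kicker play Near with probability p. Expected payoff against Left: (-6)p + (-1)(1−p) = −5p − 1; against Right: 7p + (-8)(1−p) = 15p − 8.
Setting these equal: −5p − 1 = 15p − 8 ⇒ −20p = -7 ⇒ p = 7/20, and the value is (-5)·(7/20) − 1 = -11/4.
For the keeper: with q = P(Left), equating Near's and Far's payoffs gives −13q + 7 = 7q − 8 ⇒ q = 3/4.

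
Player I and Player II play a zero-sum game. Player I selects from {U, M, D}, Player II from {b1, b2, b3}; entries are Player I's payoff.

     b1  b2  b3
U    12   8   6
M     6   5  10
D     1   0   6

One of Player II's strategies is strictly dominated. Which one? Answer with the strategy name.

b2 holds Player I's payoff strictly below b1 in every row: 8 < 12, 5 < 6, 0 < 1.
So b1 is strictly dominated for Player II.

b1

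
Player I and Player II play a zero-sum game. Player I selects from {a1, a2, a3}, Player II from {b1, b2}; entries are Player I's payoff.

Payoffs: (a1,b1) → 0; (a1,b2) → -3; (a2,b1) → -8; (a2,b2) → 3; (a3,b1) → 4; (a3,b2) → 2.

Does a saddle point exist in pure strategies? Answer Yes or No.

Row minima: a1 → -3, a2 → -8, a3 → 2; maximin = 2.
Column maxima: b1 → 4, b2 → 3; minimax = 3.
2 ≠ 3, so no pure-strategy equilibrium exists.

No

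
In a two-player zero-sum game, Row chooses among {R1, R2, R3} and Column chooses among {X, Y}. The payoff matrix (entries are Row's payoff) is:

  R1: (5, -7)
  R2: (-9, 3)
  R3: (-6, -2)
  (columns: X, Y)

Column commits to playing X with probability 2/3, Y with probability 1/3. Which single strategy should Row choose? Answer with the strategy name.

R1

Expected payoff of R1: (2/3)·5 + (1/3)·(-7) = 1.
Expected payoff of R2: (2/3)·(-9) + (1/3)·3 = -5.
Expected payoff of R3: (2/3)·(-6) + (1/3)·(-2) = -14/3.
The largest is 1, so Row's best response is R1.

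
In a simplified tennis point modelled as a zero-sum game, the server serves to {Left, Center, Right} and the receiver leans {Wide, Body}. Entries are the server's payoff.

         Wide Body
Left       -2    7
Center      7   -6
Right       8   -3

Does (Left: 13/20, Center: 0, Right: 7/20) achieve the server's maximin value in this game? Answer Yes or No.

No

Against Wide this mix gives (13/20)·(-2) + (7/20)·8 = 3/2.
Against Body this mix gives (13/20)·7 + (7/20)·(-3) = 7/2.
The receiver will play Wide, holding the server to 3/2. Shifting weight toward the row that does better against Wide would raise this floor (the equalizing mix achieves 5/2 against both Wide and Body), so the proposed strategy is not optimal.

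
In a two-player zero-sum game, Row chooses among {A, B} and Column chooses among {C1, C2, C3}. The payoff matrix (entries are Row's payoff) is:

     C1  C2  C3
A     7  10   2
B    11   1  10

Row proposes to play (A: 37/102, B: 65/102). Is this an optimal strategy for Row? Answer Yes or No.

No

Against C1 this mix gives (37/102)·7 + (65/102)·11 = 487/51.
Against C2 this mix gives (37/102)·10 + (65/102)·1 = 145/34.
Against C3 this mix gives (37/102)·2 + (65/102)·10 = 362/51.
Column will play C2, holding Row to 145/34. Shifting weight toward the row that does better against C2 would raise this floor (the equalizing mix achieves 98/17 against both C2 and C3), so the proposed strategy is not optimal.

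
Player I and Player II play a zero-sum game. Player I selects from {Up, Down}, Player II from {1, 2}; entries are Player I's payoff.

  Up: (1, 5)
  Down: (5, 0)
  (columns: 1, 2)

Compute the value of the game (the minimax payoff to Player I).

Row minima: Up → 1, Down → 0; maximin = 1.
Column maxima: 1 → 5, 2 → 5; minimax = 5.
1 ≠ 5, so there is no saddle point; optimal play is mixed.
Let Player I play Up with probability p. Expected payoff against 1: 1p + 5(1−p) = −4p + 5; against 2: 5p + 0(1−p) = 5p.
Setting these equal: −4p + 5 = 5p ⇒ −9p = -5 ⇒ p = 5/9, and the value is (-4)·(5/9) + 5 = 25/9.
For Player II: with q = P(1), equating Up's and Down's payoffs gives −4q + 5 = 5q ⇒ q = 5/9.

25/9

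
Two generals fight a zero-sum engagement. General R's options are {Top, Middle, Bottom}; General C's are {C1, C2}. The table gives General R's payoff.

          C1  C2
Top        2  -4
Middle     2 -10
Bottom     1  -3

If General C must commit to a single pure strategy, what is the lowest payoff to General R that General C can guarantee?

Column maxima: C1 → 2, C2 → -3.
The smallest of these is -3.

-3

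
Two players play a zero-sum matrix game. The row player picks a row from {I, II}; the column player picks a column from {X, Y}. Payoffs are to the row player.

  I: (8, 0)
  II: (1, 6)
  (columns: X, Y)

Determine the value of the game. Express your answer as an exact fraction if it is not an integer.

48/13

Row minima: I → 0, II → 1; maximin = 1.
Column maxima: X → 8, Y → 6; minimax = 6.
1 ≠ 6, so there is no saddle point; optimal play is mixed.
Let the row player play I with probability p. Expected payoff against X: 8p + 1(1−p) = 7p + 1; against Y: 0p + 6(1−p) = −6p + 6.
Setting these equal: 7p + 1 = −6p + 6 ⇒ 13p = 5 ⇒ p = 5/13, and the value is (7)·(5/13) + 1 = 48/13.
For the column player: with q = P(X), equating I's and II's payoffs gives 8q = −5q + 6 ⇒ q = 6/13.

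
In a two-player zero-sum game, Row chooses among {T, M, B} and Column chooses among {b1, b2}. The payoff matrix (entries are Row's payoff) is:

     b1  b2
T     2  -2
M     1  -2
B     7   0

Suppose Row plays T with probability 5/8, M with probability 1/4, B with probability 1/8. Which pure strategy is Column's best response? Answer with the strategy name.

b2

If Column plays b1, Row's expected payoff is (5/8)·2 + (1/4)·1 + (1/8)·7 = 19/8.
If Column plays b2, Row's expected payoff is (5/8)·(-2) + (1/4)·(-2) + (1/8)·0 = -7/4.
Column minimizes Row's payoff; the smallest is -7/4, so the best response is b2.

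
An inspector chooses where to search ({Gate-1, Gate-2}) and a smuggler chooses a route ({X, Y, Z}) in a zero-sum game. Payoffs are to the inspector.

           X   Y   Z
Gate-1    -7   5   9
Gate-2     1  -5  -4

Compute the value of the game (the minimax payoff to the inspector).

Row minima: Gate-1 → -7, Gate-2 → -5; maximin = -5.
Column maxima: X → 1, Y → 5, Z → 9; minimax = 1.
-5 ≠ 1, so there is no saddle point; optimal play is mixed.
Z is strictly dominated by Y (it gives the inspector strictly more in every row), so the smuggler never plays it.
On the remaining 2×2 (Gate-1, Gate-2 vs X, Y):
Let the inspector play Gate-1 with probability p. Expected payoff against X: (-7)p + 1(1−p) = −8p + 1; against Y: 5p + (-5)(1−p) = 10p − 5.
Setting these equal: −8p + 1 = 10p − 5 ⇒ −18p = -6 ⇒ p = 1/3, and the value is (-8)·(1/3) + 1 = -5/3.
For the smuggler: with q = P(X), equating Gate-1's and Gate-2's payoffs gives −12q + 5 = 6q − 5 ⇒ q = 5/9.

-5/3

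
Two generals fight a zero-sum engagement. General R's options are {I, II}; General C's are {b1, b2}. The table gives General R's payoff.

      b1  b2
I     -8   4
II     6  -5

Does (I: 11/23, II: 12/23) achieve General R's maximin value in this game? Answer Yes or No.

Against b1 this mix gives (11/23)·(-8) + (12/23)·6 = -16/23.
Against b2 this mix gives (11/23)·4 + (12/23)·(-5) = -16/23.
All of General C's active replies (b1, b2) yield -16/23, and no column does worse for General R. The mix makes General C indifferent and guarantees -16/23, so it is optimal.

Yes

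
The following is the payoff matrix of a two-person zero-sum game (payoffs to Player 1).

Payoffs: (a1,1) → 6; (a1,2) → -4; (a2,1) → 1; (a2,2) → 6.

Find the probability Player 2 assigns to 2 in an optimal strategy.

1/3

Row minima: a1 → -4, a2 → 1; maximin = 1.
Column maxima: 1 → 6, 2 → 6; minimax = 6.
1 ≠ 6, so there is no saddle point; optimal play is mixed.
Let Player 1 play a1 with probability p. Expected payoff against 1: 6p + 1(1−p) = 5p + 1; against 2: (-4)p + 6(1−p) = −10p + 6.
Setting these equal: 5p + 1 = −10p + 6 ⇒ 15p = 5 ⇒ p = 1/3, and the value is (5)·(1/3) + 1 = 8/3.
For Player 2: with q = P(1), equating a1's and a2's payoffs gives 10q − 4 = −5q + 6 ⇒ q = 2/3.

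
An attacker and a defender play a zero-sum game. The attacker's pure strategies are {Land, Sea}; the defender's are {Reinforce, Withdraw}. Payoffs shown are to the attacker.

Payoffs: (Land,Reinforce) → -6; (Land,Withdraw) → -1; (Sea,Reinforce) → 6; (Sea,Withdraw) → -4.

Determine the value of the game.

-2

Row minima: Land → -6, Sea → -4; maximin = -4.
Column maxima: Reinforce → 6, Withdraw → -1; minimax = -1.
-4 ≠ -1, so there is no saddle point; optimal play is mixed.
Let the attacker play Land with probability p. Expected payoff against Reinforce: (-6)p + 6(1−p) = −12p + 6; against Withdraw: (-1)p + (-4)(1−p) = 3p − 4.
Setting these equal: −12p + 6 = 3p − 4 ⇒ −15p = -10 ⇒ p = 2/3, and the value is (-12)·(2/3) + 6 = -2.
For the defender: with q = P(Reinforce), equating Land's and Sea's payoffs gives −5q − 1 = 10q − 4 ⇒ q = 1/5.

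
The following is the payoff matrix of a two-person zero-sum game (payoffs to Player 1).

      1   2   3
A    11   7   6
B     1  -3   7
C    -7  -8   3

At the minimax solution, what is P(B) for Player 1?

Row minima: A → 6, B → -3, C → -8; maximin = 6.
Column maxima: 1 → 11, 2 → 7, 3 → 7; minimax = 7.
6 ≠ 7, so there is no saddle point; optimal play is mixed.
C is strictly dominated by A, so Player 1 never plays it.
1 is strictly dominated by 2 (it gives Player 1 strictly more in every row), so Player 2 never plays it.
On the remaining 2×2 (A, B vs 2, 3):
Let Player 1 play A with probability p. Expected payoff against 2: 7p + (-3)(1−p) = 10p − 3; against 3: 6p + 7(1−p) = −p + 7.
Setting these equal: 10p − 3 = −p + 7 ⇒ 11p = 10 ⇒ p = 10/11, and the value is (10)·(10/11) − 3 = 67/11.
For Player 2: with q = P(2), equating A's and B's payoffs gives q + 6 = −10q + 7 ⇒ q = 1/11.

1/11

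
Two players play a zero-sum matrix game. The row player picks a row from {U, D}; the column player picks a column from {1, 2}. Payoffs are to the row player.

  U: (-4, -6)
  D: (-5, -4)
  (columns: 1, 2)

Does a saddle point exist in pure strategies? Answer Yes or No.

Row minima: U → -6, D → -5; maximin = -5.
Column maxima: 1 → -4, 2 → -4; minimax = -4.
-5 ≠ -4, so no pure-strategy equilibrium exists.

No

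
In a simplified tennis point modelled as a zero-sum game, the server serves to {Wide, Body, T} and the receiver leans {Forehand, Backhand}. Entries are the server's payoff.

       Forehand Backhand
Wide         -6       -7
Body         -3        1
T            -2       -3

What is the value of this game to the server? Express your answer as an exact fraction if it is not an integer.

-11/5

Row minima: Wide → -7, Body → -3, T → -3; maximin = -3.
Column maxima: Forehand → -2, Backhand → 1; minimax = -2.
-3 ≠ -2, so there is no saddle point; optimal play is mixed.
Wide is strictly dominated by Body, so the server never plays it.
On the remaining 2×2 (Body, T vs Forehand, Backhand):
Let the server play Body with probability p. Expected payoff against Forehand: (-3)p + (-2)(1−p) = −p − 2; against Backhand: 1p + (-3)(1−p) = 4p − 3.
Setting these equal: −p − 2 = 4p − 3 ⇒ −5p = -1 ⇒ p = 1/5, and the value is (-1)·(1/5) − 2 = -11/5.
For the receiver: with q = P(Forehand), equating Body's and T's payoffs gives −4q + 1 = q − 3 ⇒ q = 4/5.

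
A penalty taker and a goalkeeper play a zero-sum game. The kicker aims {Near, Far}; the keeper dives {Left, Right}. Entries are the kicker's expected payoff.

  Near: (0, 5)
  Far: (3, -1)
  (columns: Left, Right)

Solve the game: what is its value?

Row minima: Near → 0, Far → -1; maximin = 0.
Column maxima: Left → 3, Right → 5; minimax = 3.
0 ≠ 3, so there is no saddle point; optimal play is mixed.
Let the kicker play Near with probability p. Expected payoff against Left: 0p + 3(1−p) = −3p + 3; against Right: 5p + (-1)(1−p) = 6p − 1.
Setting these equal: −3p + 3 = 6p − 1 ⇒ −9p = -4 ⇒ p = 4/9, and the value is (-3)·(4/9) + 3 = 5/3.
For the keeper: with q = P(Left), equating Near's and Far's payoffs gives −5q + 5 = 4q − 1 ⇒ q = 2/3.

5/3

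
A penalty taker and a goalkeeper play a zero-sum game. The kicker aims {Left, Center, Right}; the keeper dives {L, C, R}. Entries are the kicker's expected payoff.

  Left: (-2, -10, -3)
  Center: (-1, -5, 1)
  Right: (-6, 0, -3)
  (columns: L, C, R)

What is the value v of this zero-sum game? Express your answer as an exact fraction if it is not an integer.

-3

Row minima: Left → -10, Center → -5, Right → -6; maximin = -5.
Column maxima: L → -1, C → 0, R → 1; minimax = -1.
-5 ≠ -1, so there is no saddle point; optimal play is mixed.
Left is strictly dominated by Center, so the kicker never plays it.
With Left eliminated, R is strictly dominated by L (it gives the kicker strictly more in every remaining row), so the keeper never plays it.
On the remaining 2×2 (Center, Right vs L, C):
Let the kicker play Center with probability p. Expected payoff against L: (-1)p + (-6)(1−p) = 5p − 6; against C: (-5)p + 0(1−p) = −5p.
Setting these equal: 5p − 6 = −5p ⇒ 10p = 6 ⇒ p = 3/5, and the value is (5)·(3/5) − 6 = -3.
For the keeper: with q = P(L), equating Center's and Right's payoffs gives 4q − 5 = −6q ⇒ q = 1/2.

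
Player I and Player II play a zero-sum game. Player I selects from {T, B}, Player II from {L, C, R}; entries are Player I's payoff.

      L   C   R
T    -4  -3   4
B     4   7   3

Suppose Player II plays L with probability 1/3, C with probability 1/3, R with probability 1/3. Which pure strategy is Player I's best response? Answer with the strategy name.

B

Expected payoff of T: (1/3)·(-4) + (1/3)·(-3) + (1/3)·4 = -1.
Expected payoff of B: (1/3)·4 + (1/3)·7 + (1/3)·3 = 14/3.
The largest is 14/3, so Player I's best response is B.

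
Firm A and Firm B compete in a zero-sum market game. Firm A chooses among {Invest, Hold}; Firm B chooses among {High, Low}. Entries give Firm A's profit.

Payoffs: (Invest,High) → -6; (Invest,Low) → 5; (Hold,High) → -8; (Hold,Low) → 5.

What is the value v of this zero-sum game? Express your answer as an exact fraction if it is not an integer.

Row minima: Invest → -6, Hold → -8; maximin = -6.
Column maxima: High → -6, Low → 5; minimax = -6.
Since maximin = minimax = -6, there is a saddle point and the value is -6.

-6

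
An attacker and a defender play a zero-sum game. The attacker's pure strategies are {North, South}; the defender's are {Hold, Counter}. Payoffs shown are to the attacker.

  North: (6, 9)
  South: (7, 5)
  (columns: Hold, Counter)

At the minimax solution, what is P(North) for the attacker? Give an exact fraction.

Row minima: North → 6, South → 5; maximin = 6.
Column maxima: Hold → 7, Counter → 9; minimax = 7.
6 ≠ 7, so there is no saddle point; optimal play is mixed.
Let the attacker play North with probability p. Expected payoff against Hold: 6p + 7(1−p) = −p + 7; against Counter: 9p + 5(1−p) = 4p + 5.
Setting these equal: −p + 7 = 4p + 5 ⇒ −5p = -2 ⇒ p = 2/5, and the value is (-1)·(2/5) + 7 = 33/5.
For the defender: with q = P(Hold), equating North's and South's payoffs gives −3q + 9 = 2q + 5 ⇒ q = 4/5.

2/5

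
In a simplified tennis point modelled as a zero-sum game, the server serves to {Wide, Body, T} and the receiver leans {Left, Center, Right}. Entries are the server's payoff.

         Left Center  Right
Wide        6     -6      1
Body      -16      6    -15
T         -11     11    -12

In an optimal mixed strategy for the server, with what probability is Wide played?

Row minima: Wide → -6, Body → -16, T → -12; maximin = -6.
Column maxima: Left → 6, Center → 11, Right → 1; minimax = 1.
-6 ≠ 1, so there is no saddle point; optimal play is mixed.
Body is strictly dominated by T, so the server never plays it.
With Body eliminated, Left is strictly dominated by Right (it gives the server strictly more in every remaining row), so the receiver never plays it.
On the remaining 2×2 (Wide, T vs Center, Right):
Let the server play Wide with probability p. Expected payoff against Center: (-6)p + 11(1−p) = −17p + 11; against Right: 1p + (-12)(1−p) = 13p − 12.
Setting these equal: −17p + 11 = 13p − 12 ⇒ −30p = -23 ⇒ p = 23/30, and the value is (-17)·(23/30) + 11 = -61/30.
For the receiver: with q = P(Center), equating Wide's and T's payoffs gives −7q + 1 = 23q − 12 ⇒ q = 13/30.

23/30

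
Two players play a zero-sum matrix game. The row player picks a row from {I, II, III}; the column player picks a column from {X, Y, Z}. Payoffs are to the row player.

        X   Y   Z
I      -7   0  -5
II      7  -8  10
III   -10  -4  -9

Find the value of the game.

-28/11

Row minima: I → -7, II → -8, III → -10; maximin = -7.
Column maxima: X → 7, Y → 0, Z → 10; minimax = 0.
-7 ≠ 0, so there is no saddle point; optimal play is mixed.
III is strictly dominated by I, so the row player never plays it.
Z is strictly dominated by X (it gives the row player strictly more in every row), so the column player never plays it.
On the remaining 2×2 (I, II vs X, Y):
Let the row player play I with probability p. Expected payoff against X: (-7)p + 7(1−p) = −14p + 7; against Y: 0p + (-8)(1−p) = 8p − 8.
Setting these equal: −14p + 7 = 8p − 8 ⇒ −22p = -15 ⇒ p = 15/22, and the value is (-14)·(15/22) + 7 = -28/11.
For the column player: with q = P(X), equating I's and II's payoffs gives −7q = 15q − 8 ⇒ q = 4/11.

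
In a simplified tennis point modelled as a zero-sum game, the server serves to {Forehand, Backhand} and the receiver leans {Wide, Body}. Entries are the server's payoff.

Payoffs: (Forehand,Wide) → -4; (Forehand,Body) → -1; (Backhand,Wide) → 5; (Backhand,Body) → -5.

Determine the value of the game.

Row minima: Forehand → -4, Backhand → -5; maximin = -4.
Column maxima: Wide → 5, Body → -1; minimax = -1.
-4 ≠ -1, so there is no saddle point; optimal play is mixed.
Let the server play Forehand with probability p. Expected payoff against Wide: (-4)p + 5(1−p) = −9p + 5; against Body: (-1)p + (-5)(1−p) = 4p − 5.
Setting these equal: −9p + 5 = 4p − 5 ⇒ −13p = -10 ⇒ p = 10/13, and the value is (-9)·(10/13) + 5 = -25/13.
For the receiver: with q = P(Wide), equating Forehand's and Backhand's payoffs gives −3q − 1 = 10q − 5 ⇒ q = 4/13.

-25/13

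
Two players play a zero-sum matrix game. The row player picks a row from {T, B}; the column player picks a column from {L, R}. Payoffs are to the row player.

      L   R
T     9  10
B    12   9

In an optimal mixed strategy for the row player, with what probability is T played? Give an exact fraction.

3/4

Row minima: T → 9, B → 9; maximin = 9.
Column maxima: L → 12, R → 10; minimax = 10.
9 ≠ 10, so there is no saddle point; optimal play is mixed.
Let the row player play T with probability p. Expected payoff against L: 9p + 12(1−p) = −3p + 12; against R: 10p + 9(1−p) = p + 9.
Setting these equal: −3p + 12 = p + 9 ⇒ −4p = -3 ⇒ p = 3/4, and the value is (-3)·(3/4) + 12 = 39/4.
For the column player: with q = P(L), equating T's and B's payoffs gives −q + 10 = 3q + 9 ⇒ q = 1/4.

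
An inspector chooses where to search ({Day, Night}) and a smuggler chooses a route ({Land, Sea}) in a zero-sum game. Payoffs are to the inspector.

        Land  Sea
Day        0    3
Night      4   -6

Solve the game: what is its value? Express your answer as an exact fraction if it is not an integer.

12/13

Row minima: Day → 0, Night → -6; maximin = 0.
Column maxima: Land → 4, Sea → 3; minimax = 3.
0 ≠ 3, so there is no saddle point; optimal play is mixed.
Let the inspector play Day with probability p. Expected payoff against Land: 0p + 4(1−p) = −4p + 4; against Sea: 3p + (-6)(1−p) = 9p − 6.
Setting these equal: −4p + 4 = 9p − 6 ⇒ −13p = -10 ⇒ p = 10/13, and the value is (-4)·(10/13) + 4 = 12/13.
For the smuggler: with q = P(Land), equating Day's and Night's payoffs gives −3q + 3 = 10q − 6 ⇒ q = 9/13.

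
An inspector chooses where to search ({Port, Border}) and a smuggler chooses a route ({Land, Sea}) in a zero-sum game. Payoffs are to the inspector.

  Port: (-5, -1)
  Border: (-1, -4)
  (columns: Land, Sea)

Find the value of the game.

Row minima: Port → -5, Border → -4; maximin = -4.
Column maxima: Land → -1, Sea → -1; minimax = -1.
-4 ≠ -1, so there is no saddle point; optimal play is mixed.
Let the inspector play Port with probability p. Expected payoff against Land: (-5)p + (-1)(1−p) = −4p − 1; against Sea: (-1)p + (-4)(1−p) = 3p − 4.
Setting these equal: −4p − 1 = 3p − 4 ⇒ −7p = -3 ⇒ p = 3/7, and the value is (-4)·(3/7) − 1 = -19/7.
For the smuggler: with q = P(Land), equating Port's and Border's payoffs gives −4q − 1 = 3q − 4 ⇒ q = 3/7.

-19/7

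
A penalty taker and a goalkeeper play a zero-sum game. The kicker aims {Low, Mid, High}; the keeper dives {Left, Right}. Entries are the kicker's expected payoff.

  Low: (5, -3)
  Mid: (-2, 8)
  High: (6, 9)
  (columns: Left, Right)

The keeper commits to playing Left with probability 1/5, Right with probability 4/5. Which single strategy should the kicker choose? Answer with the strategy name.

Expected payoff of Low: (1/5)·5 + (4/5)·(-3) = -7/5.
Expected payoff of Mid: (1/5)·(-2) + (4/5)·8 = 6.
Expected payoff of High: (1/5)·6 + (4/5)·9 = 42/5.
The largest is 42/5, so the kicker's best response is High.

High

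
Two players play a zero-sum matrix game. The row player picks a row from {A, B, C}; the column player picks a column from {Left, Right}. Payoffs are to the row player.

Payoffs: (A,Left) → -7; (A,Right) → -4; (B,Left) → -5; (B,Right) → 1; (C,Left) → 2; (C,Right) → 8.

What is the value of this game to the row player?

Row minima: A → -7, B → -5, C → 2; maximin = 2.
Column maxima: Left → 2, Right → 8; minimax = 2.
Since maximin = minimax = 2, there is a saddle point and the value is 2.

2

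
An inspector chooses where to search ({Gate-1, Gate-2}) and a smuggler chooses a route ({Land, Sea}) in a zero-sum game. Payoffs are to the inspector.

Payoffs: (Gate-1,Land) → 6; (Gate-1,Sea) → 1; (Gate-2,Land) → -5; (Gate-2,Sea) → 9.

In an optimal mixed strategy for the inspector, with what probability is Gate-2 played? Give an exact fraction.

Row minima: Gate-1 → 1, Gate-2 → -5; maximin = 1.
Column maxima: Land → 6, Sea → 9; minimax = 6.
1 ≠ 6, so there is no saddle point; optimal play is mixed.
Let the inspector play Gate-1 with probability p. Expected payoff against Land: 6p + (-5)(1−p) = 11p − 5; against Sea: 1p + 9(1−p) = −8p + 9.
Setting these equal: 11p − 5 = −8p + 9 ⇒ 19p = 14 ⇒ p = 14/19, and the value is (11)·(14/19) − 5 = 59/19.
For the smuggler: with q = P(Land), equating Gate-1's and Gate-2's payoffs gives 5q + 1 = −14q + 9 ⇒ q = 8/19.

5/19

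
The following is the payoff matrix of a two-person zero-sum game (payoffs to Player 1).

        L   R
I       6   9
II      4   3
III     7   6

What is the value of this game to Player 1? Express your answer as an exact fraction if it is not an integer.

27/4

Row minima: I → 6, II → 3, III → 6; maximin = 6.
Column maxima: L → 7, R → 9; minimax = 7.
6 ≠ 7, so there is no saddle point; optimal play is mixed.
II is strictly dominated by I, so Player 1 never plays it.
On the remaining 2×2 (I, III vs L, R):
Let Player 1 play I with probability p. Expected payoff against L: 6p + 7(1−p) = −p + 7; against R: 9p + 6(1−p) = 3p + 6.
Setting these equal: −p + 7 = 3p + 6 ⇒ −4p = -1 ⇒ p = 1/4, and the value is (-1)·(1/4) + 7 = 27/4.
For Player 2: with q = P(L), equating I's and III's payoffs gives −3q + 9 = q + 6 ⇒ q = 3/4.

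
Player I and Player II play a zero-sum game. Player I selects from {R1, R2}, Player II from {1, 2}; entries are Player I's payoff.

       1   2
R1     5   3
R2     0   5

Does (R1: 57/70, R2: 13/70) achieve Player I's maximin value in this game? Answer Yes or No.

Against 1 this mix gives (57/70)·5 + (13/70)·0 = 57/14.
Against 2 this mix gives (57/70)·3 + (13/70)·5 = 118/35.
Player II will play 2, holding Player I to 118/35. Shifting weight toward the row that does better against 2 would raise this floor (the equalizing mix achieves 25/7 against both 2 and 1), so the proposed strategy is not optimal.

No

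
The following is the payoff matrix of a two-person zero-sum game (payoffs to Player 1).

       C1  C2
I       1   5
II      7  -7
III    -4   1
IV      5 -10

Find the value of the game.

Row minima: I → 1, II → -7, III → -4, IV → -10; maximin = 1.
Column maxima: C1 → 7, C2 → 5; minimax = 5.
1 ≠ 5, so there is no saddle point; optimal play is mixed.
III is strictly dominated by I, so Player 1 never plays it.
IV is strictly dominated by II, so Player 1 never plays it.
On the remaining 2×2 (I, II vs C1, C2):
Let Player 1 play I with probability p. Expected payoff against C1: 1p + 7(1−p) = −6p + 7; against C2: 5p + (-7)(1−p) = 12p − 7.
Setting these equal: −6p + 7 = 12p − 7 ⇒ −18p = -14 ⇒ p = 7/9, and the value is (-6)·(7/9) + 7 = 7/3.
For Player 2: with q = P(C1), equating I's and II's payoffs gives −4q + 5 = 14q − 7 ⇒ q = 2/3.

7/3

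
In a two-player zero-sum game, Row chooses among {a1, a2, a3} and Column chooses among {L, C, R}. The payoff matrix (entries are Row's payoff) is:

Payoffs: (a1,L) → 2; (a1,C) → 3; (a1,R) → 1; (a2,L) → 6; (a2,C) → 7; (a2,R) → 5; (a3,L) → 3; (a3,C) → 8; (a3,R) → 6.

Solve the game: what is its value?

Row minima: a1 → 1, a2 → 5, a3 → 3; maximin = 5.
Column maxima: L → 6, C → 8, R → 6; minimax = 6.
5 ≠ 6, so there is no saddle point; optimal play is mixed.
a1 is strictly dominated by a2, so Row never plays it.
C is strictly dominated by L (it gives Row strictly more in every row), so Column never plays it.
On the remaining 2×2 (a2, a3 vs L, R):
Let Row play a2 with probability p. Expected payoff against L: 6p + 3(1−p) = 3p + 3; against R: 5p + 6(1−p) = −p + 6.
Setting these equal: 3p + 3 = −p + 6 ⇒ 4p = 3 ⇒ p = 3/4, and the value is (3)·(3/4) + 3 = 21/4.
For Column: with q = P(L), equating a2's and a3's payoffs gives q + 5 = −3q + 6 ⇒ q = 1/4.

21/4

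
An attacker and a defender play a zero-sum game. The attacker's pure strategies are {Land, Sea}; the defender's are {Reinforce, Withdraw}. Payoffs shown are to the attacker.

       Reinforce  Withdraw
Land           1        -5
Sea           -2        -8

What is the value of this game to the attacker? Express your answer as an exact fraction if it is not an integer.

-5

Row minima: Land → -5, Sea → -8; maximin = -5.
Column maxima: Reinforce → 1, Withdraw → -5; minimax = -5.
Since maximin = minimax = -5, there is a saddle point and the value is -5.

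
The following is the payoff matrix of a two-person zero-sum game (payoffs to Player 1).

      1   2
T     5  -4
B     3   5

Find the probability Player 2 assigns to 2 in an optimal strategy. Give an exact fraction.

2/11

Row minima: T → -4, B → 3; maximin = 3.
Column maxima: 1 → 5, 2 → 5; minimax = 5.
3 ≠ 5, so there is no saddle point; optimal play is mixed.
Let Player 1 play T with probability p. Expected payoff against 1: 5p + 3(1−p) = 2p + 3; against 2: (-4)p + 5(1−p) = −9p + 5.
Setting these equal: 2p + 3 = −9p + 5 ⇒ 11p = 2 ⇒ p = 2/11, and the value is (2)·(2/11) + 3 = 37/11.
For Player 2: with q = P(1), equating T's and B's payoffs gives 9q − 4 = −2q + 5 ⇒ q = 9/11.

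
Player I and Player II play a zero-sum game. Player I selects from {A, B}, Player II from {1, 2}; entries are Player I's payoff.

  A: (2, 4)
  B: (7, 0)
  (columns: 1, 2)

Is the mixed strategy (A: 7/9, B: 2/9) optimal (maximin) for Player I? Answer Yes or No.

Yes

Against 1 this mix gives (7/9)·2 + (2/9)·7 = 28/9.
Against 2 this mix gives (7/9)·4 + (2/9)·0 = 28/9.
All of Player II's active replies (1, 2) yield 28/9, and no column does worse for Player I. The mix makes Player II indifferent and guarantees 28/9, so it is optimal.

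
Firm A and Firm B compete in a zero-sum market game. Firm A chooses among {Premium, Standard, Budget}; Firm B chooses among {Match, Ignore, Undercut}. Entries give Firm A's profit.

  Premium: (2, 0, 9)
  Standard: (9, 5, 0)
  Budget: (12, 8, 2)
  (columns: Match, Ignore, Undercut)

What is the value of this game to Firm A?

24/5

Row minima: Premium → 0, Standard → 0, Budget → 2; maximin = 2.
Column maxima: Match → 12, Ignore → 8, Undercut → 9; minimax = 8.
2 ≠ 8, so there is no saddle point; optimal play is mixed.
Standard is strictly dominated by Budget, so Firm A never plays it.
Match is strictly dominated by Ignore (it gives Firm A strictly more in every row), so Firm B never plays it.
On the remaining 2×2 (Premium, Budget vs Ignore, Undercut):
Let Firm A play Premium with probability p. Expected payoff against Ignore: 0p + 8(1−p) = −8p + 8; against Undercut: 9p + 2(1−p) = 7p + 2.
Setting these equal: −8p + 8 = 7p + 2 ⇒ −15p = -6 ⇒ p = 2/5, and the value is (-8)·(2/5) + 8 = 24/5.
For Firm B: with q = P(Ignore), equating Premium's and Budget's payoffs gives −9q + 9 = 6q + 2 ⇒ q = 7/15.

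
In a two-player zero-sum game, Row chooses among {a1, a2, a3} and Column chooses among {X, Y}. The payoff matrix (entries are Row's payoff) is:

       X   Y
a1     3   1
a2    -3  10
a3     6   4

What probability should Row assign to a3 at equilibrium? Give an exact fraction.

Row minima: a1 → 1, a2 → -3, a3 → 4; maximin = 4.
Column maxima: X → 6, Y → 10; minimax = 6.
4 ≠ 6, so there is no saddle point; optimal play is mixed.
a1 is strictly dominated by a3, so Row never plays it.
On the remaining 2×2 (a2, a3 vs X, Y):
Let Row play a2 with probability p. Expected payoff against X: (-3)p + 6(1−p) = −9p + 6; against Y: 10p + 4(1−p) = 6p + 4.
Setting these equal: −9p + 6 = 6p + 4 ⇒ −15p = -2 ⇒ p = 2/15, and the value is (-9)·(2/15) + 6 = 24/5.
For Column: with q = P(X), equating a2's and a3's payoffs gives −13q + 10 = 2q + 4 ⇒ q = 2/5.

13/15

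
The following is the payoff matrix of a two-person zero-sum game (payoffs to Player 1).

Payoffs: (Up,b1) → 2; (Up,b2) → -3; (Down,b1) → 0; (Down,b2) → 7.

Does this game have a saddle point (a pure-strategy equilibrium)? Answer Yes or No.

No

Row minima: Up → -3, Down → 0; maximin = 0.
Column maxima: b1 → 2, b2 → 7; minimax = 2.
0 ≠ 2, so no pure-strategy equilibrium exists.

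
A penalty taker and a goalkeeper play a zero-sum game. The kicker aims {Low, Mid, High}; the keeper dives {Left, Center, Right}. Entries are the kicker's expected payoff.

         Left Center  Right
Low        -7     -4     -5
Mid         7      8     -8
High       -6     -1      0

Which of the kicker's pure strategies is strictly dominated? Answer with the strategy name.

High gives a strictly higher payoff than Low against every column: -6 > -7, -1 > -4, 0 > -5.
So Low is strictly dominated and the kicker never plays it.

Low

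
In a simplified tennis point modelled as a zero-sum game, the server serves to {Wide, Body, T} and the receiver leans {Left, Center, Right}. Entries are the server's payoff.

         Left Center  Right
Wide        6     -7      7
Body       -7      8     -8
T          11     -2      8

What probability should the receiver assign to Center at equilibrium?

Row minima: Wide → -7, Body → -8, T → -2; maximin = -2.
Column maxima: Left → 11, Center → 8, Right → 8; minimax = 8.
-2 ≠ 8, so there is no saddle point; optimal play is mixed.
Wide is strictly dominated by T, so the server never plays it.
With Wide eliminated, Left is strictly dominated by Right (it gives the server strictly more in every remaining row), so the receiver never plays it.
On the remaining 2×2 (Body, T vs Center, Right):
Let the server play Body with probability p. Expected payoff against Center: 8p + (-2)(1−p) = 10p − 2; against Right: (-8)p + 8(1−p) = −16p + 8.
Setting these equal: 10p − 2 = −16p + 8 ⇒ 26p = 10 ⇒ p = 5/13, and the value is (10)·(5/13) − 2 = 24/13.
For the receiver: with q = P(Center), equating Body's and T's payoffs gives 16q − 8 = −10q + 8 ⇒ q = 8/13.

8/13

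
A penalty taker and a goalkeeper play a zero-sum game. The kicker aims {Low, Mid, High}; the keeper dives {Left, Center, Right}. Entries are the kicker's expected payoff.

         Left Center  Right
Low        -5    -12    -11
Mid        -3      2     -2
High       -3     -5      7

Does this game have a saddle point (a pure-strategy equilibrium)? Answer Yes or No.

Yes

Row minima: Low → -12, Mid → -3, High → -5; maximin = -3.
Column maxima: Left → -3, Center → 2, Right → 7; minimax = -3.
maximin = minimax = -3, so a saddle point exists.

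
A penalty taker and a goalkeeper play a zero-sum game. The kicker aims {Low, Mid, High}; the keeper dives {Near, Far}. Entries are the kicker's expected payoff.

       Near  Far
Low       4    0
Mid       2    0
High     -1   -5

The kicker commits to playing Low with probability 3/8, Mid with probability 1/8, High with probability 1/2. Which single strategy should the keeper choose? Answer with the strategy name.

If the keeper plays Near, the kicker's expected payoff is (3/8)·4 + (1/8)·2 + (1/2)·(-1) = 5/4.
If the keeper plays Far, the kicker's expected payoff is (3/8)·0 + (1/8)·0 + (1/2)·(-5) = -5/2.
The keeper minimizes the kicker's payoff; the smallest is -5/2, so the best response is Far.

Far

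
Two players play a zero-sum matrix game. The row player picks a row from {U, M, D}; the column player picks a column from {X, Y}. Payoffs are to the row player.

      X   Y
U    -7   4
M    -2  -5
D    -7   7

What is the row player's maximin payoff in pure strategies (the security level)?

Row minima: U → -7, M → -5, D → -7.
The best of these is -5.

-5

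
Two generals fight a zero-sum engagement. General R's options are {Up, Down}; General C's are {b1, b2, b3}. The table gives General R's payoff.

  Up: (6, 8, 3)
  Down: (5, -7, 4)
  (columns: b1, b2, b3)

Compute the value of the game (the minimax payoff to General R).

53/16

Row minima: Up → 3, Down → -7; maximin = 3.
Column maxima: b1 → 6, b2 → 8, b3 → 4; minimax = 4.
3 ≠ 4, so there is no saddle point; optimal play is mixed.
b1 is strictly dominated by b3 (it gives General R strictly more in every row), so General C never plays it.
On the remaining 2×2 (Up, Down vs b2, b3):
Let General R play Up with probability p. Expected payoff against b2: 8p + (-7)(1−p) = 15p − 7; against b3: 3p + 4(1−p) = −p + 4.
Setting these equal: 15p − 7 = −p + 4 ⇒ 16p = 11 ⇒ p = 11/16, and the value is (15)·(11/16) − 7 = 53/16.
For General C: with q = P(b2), equating Up's and Down's payoffs gives 5q + 3 = −11q + 4 ⇒ q = 1/16.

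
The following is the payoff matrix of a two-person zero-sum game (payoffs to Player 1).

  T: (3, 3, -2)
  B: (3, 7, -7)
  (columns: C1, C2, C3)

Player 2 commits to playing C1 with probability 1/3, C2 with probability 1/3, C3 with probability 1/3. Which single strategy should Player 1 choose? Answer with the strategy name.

Expected payoff of T: (1/3)·3 + (1/3)·3 + (1/3)·(-2) = 4/3.
Expected payoff of B: (1/3)·3 + (1/3)·7 + (1/3)·(-7) = 1.
The largest is 4/3, so Player 1's best response is T.

T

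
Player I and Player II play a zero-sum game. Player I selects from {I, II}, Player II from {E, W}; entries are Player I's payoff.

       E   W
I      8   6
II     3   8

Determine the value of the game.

46/7

Row minima: I → 6, II → 3; maximin = 6.
Column maxima: E → 8, W → 8; minimax = 8.
6 ≠ 8, so there is no saddle point; optimal play is mixed.
Let Player I play I with probability p. Expected payoff against E: 8p + 3(1−p) = 5p + 3; against W: 6p + 8(1−p) = −2p + 8.
Setting these equal: 5p + 3 = −2p + 8 ⇒ 7p = 5 ⇒ p = 5/7, and the value is (5)·(5/7) + 3 = 46/7.
For Player II: with q = P(E), equating I's and II's payoffs gives 2q + 6 = −5q + 8 ⇒ q = 2/7.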